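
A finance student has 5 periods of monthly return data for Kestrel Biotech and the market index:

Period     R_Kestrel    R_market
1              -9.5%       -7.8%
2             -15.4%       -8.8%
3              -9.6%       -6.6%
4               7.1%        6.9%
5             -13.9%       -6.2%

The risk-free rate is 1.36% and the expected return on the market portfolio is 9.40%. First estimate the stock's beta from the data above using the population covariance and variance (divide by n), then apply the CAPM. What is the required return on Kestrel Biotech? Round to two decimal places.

Mean R_i = (-9.5 − 15.4 − 9.6 + 7.1 − 13.9) / 5 = -8.2600%
Mean R_m = (-7.8 − 8.8 − 6.6 + 6.9 − 6.2) / 5 = -4.5000%
Σ(R_i − R̄_i)(R_m − R̄_m) = 222.3000  ⇒  Cov = 222.3000 / 5 = 44.4600
Σ(R_m − R̄_m)² = 166.6400  ⇒  Var(R_m) = 166.6400 / 5 = 33.3280
β = Cov / Var(R_m) = 44.4600 / 33.3280 = 1.3340
MRP = 9.40% − 1.36% = 8.04%
E(R) = R_f + β × MRP = 1.36% + 1.3340 × 8.04% = 12.09%

12.09%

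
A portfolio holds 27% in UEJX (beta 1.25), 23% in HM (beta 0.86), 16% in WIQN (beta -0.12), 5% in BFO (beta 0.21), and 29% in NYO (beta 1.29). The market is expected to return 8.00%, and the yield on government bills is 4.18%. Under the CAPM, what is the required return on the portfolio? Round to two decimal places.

β_P = Σ w_i β_i = 0.27×1.25 + 0.23×0.86 + 0.16×-0.12 + 0.05×0.21 + 0.29×1.29 = 0.9007
MRP = 8.00% − 4.18% = 3.82%
E(R_P) = R_f + β_P × MRP = 4.18% + 0.9007 × 3.82% = 7.62%

7.62%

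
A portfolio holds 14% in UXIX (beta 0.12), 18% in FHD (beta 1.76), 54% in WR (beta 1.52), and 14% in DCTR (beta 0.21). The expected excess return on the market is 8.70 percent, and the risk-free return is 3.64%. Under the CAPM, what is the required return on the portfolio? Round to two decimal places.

13.94%

β_P = Σ w_i β_i = 0.14×0.12 + 0.18×1.76 + 0.54×1.52 + 0.14×0.21 = 1.1838
E(R_P) = R_f + β_P × MRP = 3.64% + 1.1838 × 8.70% = 13.94%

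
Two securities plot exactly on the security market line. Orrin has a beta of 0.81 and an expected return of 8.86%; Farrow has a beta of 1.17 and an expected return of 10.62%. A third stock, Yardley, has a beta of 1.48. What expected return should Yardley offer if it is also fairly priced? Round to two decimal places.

12.14%

MRP (SML slope) = (10.62% − 8.86%) / (1.17 − 0.81) = 1.76% / 0.36 = 4.8889%
R_f (intercept) = 8.86% − 0.81 × 4.8889% = 4.9000%
E(R_Yardley) = R_f + β × MRP = 4.9000% + 1.48 × 4.8889% = 12.14%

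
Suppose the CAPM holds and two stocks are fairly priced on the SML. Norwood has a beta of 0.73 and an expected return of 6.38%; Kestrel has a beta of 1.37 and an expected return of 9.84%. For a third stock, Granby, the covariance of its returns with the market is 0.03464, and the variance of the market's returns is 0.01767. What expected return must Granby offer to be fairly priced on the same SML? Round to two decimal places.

13.03%

MRP = (9.84% − 6.38%) / (1.37 − 0.73) = 5.4063%
R_f = 6.38% − 0.73 × 5.4063% = 2.4334%
β_Granby = Cov / Var(R_m) = 0.03464 / 0.01767 = 1.9604
E(R_Granby) = R_f + β × MRP = 2.4334% + 1.9604 × 5.4063% = 13.03%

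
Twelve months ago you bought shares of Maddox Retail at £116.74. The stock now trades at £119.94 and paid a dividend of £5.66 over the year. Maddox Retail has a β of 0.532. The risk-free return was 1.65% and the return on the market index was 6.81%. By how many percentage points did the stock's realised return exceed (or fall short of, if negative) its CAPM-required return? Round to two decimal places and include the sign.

+3.19%

Realised HPR = (P1 + D1 − P0) / P0 = (119.94 + 5.66 − 116.74) / 116.74 = 8.86 / 116.74 = 7.5895%
MRP = 6.81% − 1.65% = 5.16%
CAPM required = R_f + β·MRP = 1.65% + 0.532 × 5.16% = 4.39512%
α = realised − required = 7.5895% − 4.39512% = +3.19%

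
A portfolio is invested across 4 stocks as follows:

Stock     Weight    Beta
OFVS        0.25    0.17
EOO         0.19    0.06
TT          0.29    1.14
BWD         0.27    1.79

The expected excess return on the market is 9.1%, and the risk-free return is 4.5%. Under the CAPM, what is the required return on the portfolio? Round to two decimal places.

β_P = Σ w_i β_i = 0.25×0.17 + 0.19×0.06 + 0.29×1.14 + 0.27×1.79 = 0.8678
E(R_P) = R_f + β_P × MRP = 4.5% + 0.8678 × 9.1% = 12.40%

12.40%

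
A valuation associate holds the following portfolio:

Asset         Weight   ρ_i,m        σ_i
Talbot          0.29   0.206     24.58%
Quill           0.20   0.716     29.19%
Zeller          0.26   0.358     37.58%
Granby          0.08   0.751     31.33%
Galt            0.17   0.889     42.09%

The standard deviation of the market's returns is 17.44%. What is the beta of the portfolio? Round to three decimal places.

0.997

β_Talbot = 0.206 × 24.58% / 17.44% = 0.2903
β_Quill = 0.716 × 29.19% / 17.44% = 1.1984
β_Zeller = 0.358 × 37.58% / 17.44% = 0.7714
β_Granby = 0.751 × 31.33% / 17.44% = 1.3491
β_Galt = 0.889 × 42.09% / 17.44% = 2.1455
β_P = Σ w_i β_i = 0.29×0.2903 + 0.20×1.1984 + 0.26×0.7714 + 0.08×1.3491 + 0.17×2.1455 = 0.9971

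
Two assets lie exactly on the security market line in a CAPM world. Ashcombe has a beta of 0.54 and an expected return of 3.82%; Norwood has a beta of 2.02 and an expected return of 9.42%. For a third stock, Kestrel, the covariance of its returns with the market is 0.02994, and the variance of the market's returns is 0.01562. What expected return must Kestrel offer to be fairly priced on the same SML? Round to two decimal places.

MRP = (9.42% − 3.82%) / (2.02 − 0.54) = 3.7838%
R_f = 3.82% − 0.54 × 3.7838% = 1.7767%
β_Kestrel = Cov / Var(R_m) = 0.02994 / 0.01562 = 1.9168
E(R_Kestrel) = R_f + β × MRP = 1.7767% + 1.9168 × 3.7838% = 9.03%

9.03%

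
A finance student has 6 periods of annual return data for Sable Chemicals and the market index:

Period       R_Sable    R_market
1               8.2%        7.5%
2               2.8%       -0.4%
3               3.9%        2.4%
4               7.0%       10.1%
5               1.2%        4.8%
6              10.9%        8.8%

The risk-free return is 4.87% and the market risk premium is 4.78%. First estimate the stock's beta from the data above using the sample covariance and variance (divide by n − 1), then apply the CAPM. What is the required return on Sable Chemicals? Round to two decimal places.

8.06%

Mean R_i = (8.2 + 2.8 + 3.9 + 7.0 + 1.2 + 10.9) / 6 = 5.6667%
Mean R_m = (7.5 − 0.4 + 2.4 + 10.1 + 4.8 + 8.8) / 6 = 5.5333%
Σ(R_i − R̄_i)(R_m − R̄_m) = 53.9867  ⇒  Cov = 53.9867 / 5 = 10.7973
Σ(R_m − R̄_m)² = 80.9533  ⇒  Var(R_m) = 80.9533 / 5 = 16.1907
β = Cov / Var(R_m) = 10.7973 / 16.1907 = 0.6669
E(R) = R_f + β × MRP = 4.87% + 0.6669 × 4.78% = 8.06%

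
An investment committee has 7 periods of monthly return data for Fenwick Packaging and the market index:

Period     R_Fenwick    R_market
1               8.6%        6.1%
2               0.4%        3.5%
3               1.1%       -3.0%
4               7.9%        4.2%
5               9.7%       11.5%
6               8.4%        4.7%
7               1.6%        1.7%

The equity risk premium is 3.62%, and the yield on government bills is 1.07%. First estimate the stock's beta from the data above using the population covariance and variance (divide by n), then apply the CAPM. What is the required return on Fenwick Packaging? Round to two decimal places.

Mean R_i = (8.6 + 0.4 + 1.1 + 7.9 + 9.7 + 8.4 + 1.6) / 7 = 5.3857%
Mean R_m = (6.1 + 3.5 − 3.0 + 4.2 + 11.5 + 4.7 + 1.7) / 7 = 4.1000%
Σ(R_i − R̄_i)(R_m − R̄_m) = 82.9200  ⇒  Cov = 82.9200 / 7 = 11.8457
Σ(R_m − R̄_m)² = 115.6600  ⇒  Var(R_m) = 115.6600 / 7 = 16.5229
β = Cov / Var(R_m) = 11.8457 / 16.5229 = 0.7169
E(R) = R_f + β × MRP = 1.07% + 0.7169 × 3.62% = 3.67%

3.67%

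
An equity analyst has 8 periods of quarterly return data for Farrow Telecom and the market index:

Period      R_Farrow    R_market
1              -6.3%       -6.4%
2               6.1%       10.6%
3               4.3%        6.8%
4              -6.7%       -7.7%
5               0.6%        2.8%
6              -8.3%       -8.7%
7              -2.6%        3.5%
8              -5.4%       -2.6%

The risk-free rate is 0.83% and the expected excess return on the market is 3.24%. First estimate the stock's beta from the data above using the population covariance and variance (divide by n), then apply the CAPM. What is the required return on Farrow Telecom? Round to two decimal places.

Mean R_i = (-6.3 + 6.1 + 4.3 − 6.7 + 0.6 − 8.3 − 2.6 − 5.4) / 8 = -2.2875%
Mean R_m = (-6.4 + 10.6 + 6.8 − 7.7 + 2.8 − 8.7 + 3.5 − 2.6) / 8 = -0.2125%
Σ(R_i − R̄_i)(R_m − R̄_m) = 260.7513  ⇒  Cov = 260.7513 / 8 = 32.5939
Σ(R_m − R̄_m)² = 361.0288  ⇒  Var(R_m) = 361.0288 / 8 = 45.1286
β = Cov / Var(R_m) = 32.5939 / 45.1286 = 0.7222
E(R) = R_f + β × MRP = 0.83% + 0.7222 × 3.24% = 3.17%

3.17%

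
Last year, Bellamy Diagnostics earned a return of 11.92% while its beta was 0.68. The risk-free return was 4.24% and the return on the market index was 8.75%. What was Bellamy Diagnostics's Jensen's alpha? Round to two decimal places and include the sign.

Market excess return = 8.75% − 4.24% = 4.51%
CAPM benchmark = R_f + β(R_m − R_f) = 4.24% + 0.68 × 4.51% = 7.3068%
α = actual − benchmark = 11.92% − 7.3068% = +4.61%

+4.61%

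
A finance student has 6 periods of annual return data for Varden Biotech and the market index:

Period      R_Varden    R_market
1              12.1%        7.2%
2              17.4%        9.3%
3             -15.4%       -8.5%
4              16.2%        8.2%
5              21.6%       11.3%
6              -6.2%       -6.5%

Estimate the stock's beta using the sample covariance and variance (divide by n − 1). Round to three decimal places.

1.702

Mean R_i = (12.1 + 17.4 − 15.4 + 16.2 + 21.6 − 6.2) / 6 = 7.6167%
Mean R_m = (7.2 + 9.3 − 8.5 + 8.2 + 11.3 − 6.5) / 6 = 3.5000%
Σ(R_i − R̄_i)(R_m − R̄_m) = 637.1100  ⇒  Cov = 637.1100 / 5 = 127.4220
Σ(R_m − R̄_m)² = 374.2600  ⇒  Var(R_m) = 374.2600 / 5 = 74.8520
β = Cov / Var(R_m) = 127.4220 / 74.8520 = 1.7023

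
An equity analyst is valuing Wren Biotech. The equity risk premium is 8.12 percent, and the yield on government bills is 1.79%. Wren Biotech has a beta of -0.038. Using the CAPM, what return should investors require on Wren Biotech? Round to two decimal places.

1.48%

E(R) = R_f + β × MRP = 1.79% + -0.038 × 8.12% = 1.48%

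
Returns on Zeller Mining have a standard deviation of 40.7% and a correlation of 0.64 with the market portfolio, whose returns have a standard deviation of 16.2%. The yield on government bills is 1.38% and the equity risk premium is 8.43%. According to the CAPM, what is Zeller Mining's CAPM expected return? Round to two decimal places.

14.93%

β = ρ × σ_i / σ_m = 0.64 × 40.7% / 16.2% = 1.6079
E(R) = 1.38% + 1.6079 × 8.43% = 14.93%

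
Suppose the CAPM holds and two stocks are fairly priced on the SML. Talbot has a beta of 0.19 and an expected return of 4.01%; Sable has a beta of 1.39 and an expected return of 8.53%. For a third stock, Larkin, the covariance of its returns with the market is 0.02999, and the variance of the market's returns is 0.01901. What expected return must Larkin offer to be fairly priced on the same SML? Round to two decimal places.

9.24%

MRP = (8.53% − 4.01%) / (1.39 − 0.19) = 3.7667%
R_f = 4.01% − 0.19 × 3.7667% = 3.2943%
β_Larkin = Cov / Var(R_m) = 0.02999 / 0.01901 = 1.5776
E(R_Larkin) = R_f + β × MRP = 3.2943% + 1.5776 × 3.7667% = 9.24%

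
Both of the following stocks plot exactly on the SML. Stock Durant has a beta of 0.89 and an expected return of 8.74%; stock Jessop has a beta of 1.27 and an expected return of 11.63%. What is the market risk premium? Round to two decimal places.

Both satisfy E(R) = R_f + β·MRP, so the slope of the SML is
MRP = (11.63% − 8.74%) / (1.27 − 0.89) = 2.89% / 0.38 = 7.6053%

7.61%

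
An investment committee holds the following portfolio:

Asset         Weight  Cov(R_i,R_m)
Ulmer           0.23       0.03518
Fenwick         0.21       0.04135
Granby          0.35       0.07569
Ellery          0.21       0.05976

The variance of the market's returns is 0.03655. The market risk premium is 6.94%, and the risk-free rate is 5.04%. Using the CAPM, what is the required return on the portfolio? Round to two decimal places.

β_Ulmer = 0.03518 / 0.03655 = 0.9625
β_Fenwick = 0.04135 / 0.03655 = 1.1313
β_Granby = 0.07569 / 0.03655 = 2.0709
β_Ellery = 0.05976 / 0.03655 = 1.6350
β_P = Σ w_i β_i = 0.23×0.9625 + 0.21×1.1313 + 0.35×2.0709 + 0.21×1.6350 = 1.5271
E(R_P) = R_f + β_P × MRP = 5.04% + 1.5271 × 6.94% = 15.64%

15.64%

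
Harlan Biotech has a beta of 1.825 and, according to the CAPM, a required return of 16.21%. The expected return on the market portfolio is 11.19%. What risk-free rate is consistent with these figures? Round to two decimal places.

5.11%

E(R) = R_f + β(E(R_m) − R_f) = R_f(1 − β) + β·E(R_m)
16.21% = R_f × (1 − 1.825) + 1.825 × 11.19%
16.21% = R_f × -0.825 + 20.42175%
R_f = (16.21% − 20.42175%) / -0.825 = 5.11%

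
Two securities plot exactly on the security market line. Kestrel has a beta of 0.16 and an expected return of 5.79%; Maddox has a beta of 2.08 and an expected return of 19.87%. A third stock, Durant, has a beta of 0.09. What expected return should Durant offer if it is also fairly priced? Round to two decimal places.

MRP (SML slope) = (19.87% − 5.79%) / (2.08 − 0.16) = 14.08% / 1.92 = 7.3333%
R_f (intercept) = 5.79% − 0.16 × 7.3333% = 4.6167%
E(R_Durant) = R_f + β × MRP = 4.6167% + 0.09 × 7.3333% = 5.28%

5.28%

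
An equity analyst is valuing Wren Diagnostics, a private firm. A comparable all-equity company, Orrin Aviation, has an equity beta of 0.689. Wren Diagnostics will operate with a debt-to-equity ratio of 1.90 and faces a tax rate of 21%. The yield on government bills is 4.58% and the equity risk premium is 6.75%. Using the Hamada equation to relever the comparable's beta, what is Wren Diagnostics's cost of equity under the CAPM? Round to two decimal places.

β_L = β_U × [1 + (1 − t)(D/E)] = 0.689 × [1 + (1 − 0.21) × 1.90]
    = 0.689 × [1 + 0.79 × 1.90] = 0.689 × 2.5010 = 1.7232
E(R) = R_f + β_L × MRP = 4.58% + 1.7232 × 6.75% = 16.21%

16.21%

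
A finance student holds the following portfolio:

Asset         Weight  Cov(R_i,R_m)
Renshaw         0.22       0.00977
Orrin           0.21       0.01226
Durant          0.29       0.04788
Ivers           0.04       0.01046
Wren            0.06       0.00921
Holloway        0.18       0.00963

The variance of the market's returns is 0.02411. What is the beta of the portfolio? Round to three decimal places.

β_Renshaw = 0.00977 / 0.02411 = 0.4052
β_Orrin = 0.01226 / 0.02411 = 0.5085
β_Durant = 0.04788 / 0.02411 = 1.9859
β_Ivers = 0.01046 / 0.02411 = 0.4338
β_Wren = 0.00921 / 0.02411 = 0.3820
β_Holloway = 0.00963 / 0.02411 = 0.3994
β_P = Σ w_i β_i = 0.22×0.4052 + 0.21×0.5085 + 0.29×1.9859 + 0.04×0.4338 + 0.06×0.3820 + 0.18×0.3994 = 0.8840

0.884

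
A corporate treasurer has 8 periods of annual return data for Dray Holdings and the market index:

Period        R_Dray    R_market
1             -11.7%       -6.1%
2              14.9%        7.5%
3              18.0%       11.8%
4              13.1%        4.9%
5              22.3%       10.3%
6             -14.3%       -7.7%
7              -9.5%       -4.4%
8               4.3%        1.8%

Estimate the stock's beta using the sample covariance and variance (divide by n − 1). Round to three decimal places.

Mean R_i = (-11.7 + 14.9 + 18.0 + 13.1 + 22.3 − 14.3 − 9.5 + 4.3) / 8 = 4.6375%
Mean R_m = (-6.1 + 7.5 + 11.8 + 4.9 + 10.3 − 7.7 − 4.4 + 1.8) / 8 = 2.2625%
Σ(R_i − R̄_i)(R_m − R̄_m) = 765.1113  ⇒  Cov = 765.1113 / 7 = 109.3016
Σ(R_m − R̄_m)² = 403.7388  ⇒  Var(R_m) = 403.7388 / 7 = 57.6770
β = Cov / Var(R_m) = 109.3016 / 57.6770 = 1.8951

1.895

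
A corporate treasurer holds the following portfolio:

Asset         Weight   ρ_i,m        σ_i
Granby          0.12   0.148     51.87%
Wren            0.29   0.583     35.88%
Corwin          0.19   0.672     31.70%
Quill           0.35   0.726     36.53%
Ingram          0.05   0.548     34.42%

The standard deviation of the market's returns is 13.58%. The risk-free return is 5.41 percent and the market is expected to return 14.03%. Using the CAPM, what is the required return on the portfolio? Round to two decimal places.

β_Granby = 0.148 × 51.87% / 13.58% = 0.5653
β_Wren = 0.583 × 35.88% / 13.58% = 1.5404
β_Corwin = 0.672 × 31.70% / 13.58% = 1.5687
β_Quill = 0.726 × 36.53% / 13.58% = 1.9529
β_Ingram = 0.548 × 34.42% / 13.58% = 1.3890
β_P = Σ w_i β_i = 0.12×0.5653 + 0.29×1.5404 + 0.19×1.5687 + 0.35×1.9529 + 0.05×1.3890 = 1.5656
MRP = 14.03% − 5.41% = 8.62%
E(R_P) = R_f + β_P × MRP = 5.41% + 1.5656 × 8.62% = 18.91%

18.91%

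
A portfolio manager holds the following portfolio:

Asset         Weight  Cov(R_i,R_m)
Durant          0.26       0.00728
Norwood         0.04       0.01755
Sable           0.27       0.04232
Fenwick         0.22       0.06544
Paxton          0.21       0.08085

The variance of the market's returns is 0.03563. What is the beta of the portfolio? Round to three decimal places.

β_Durant = 0.00728 / 0.03563 = 0.2043
β_Norwood = 0.01755 / 0.03563 = 0.4926
β_Sable = 0.04232 / 0.03563 = 1.1878
β_Fenwick = 0.06544 / 0.03563 = 1.8367
β_Paxton = 0.08085 / 0.03563 = 2.2692
β_P = Σ w_i β_i = 0.26×0.2043 + 0.04×0.4926 + 0.27×1.1878 + 0.22×1.8367 + 0.21×2.2692 = 1.2741

1.274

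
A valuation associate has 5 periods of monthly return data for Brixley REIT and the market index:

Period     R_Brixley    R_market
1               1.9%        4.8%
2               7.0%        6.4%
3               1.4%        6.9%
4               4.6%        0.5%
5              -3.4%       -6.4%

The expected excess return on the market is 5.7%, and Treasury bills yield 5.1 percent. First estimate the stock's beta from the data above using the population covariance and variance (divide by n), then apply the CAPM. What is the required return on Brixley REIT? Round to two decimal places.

7.86%

Mean R_i = (1.9 + 7.0 + 1.4 + 4.6 − 3.4) / 5 = 2.3000%
Mean R_m = (4.8 + 6.4 + 6.9 + 0.5 − 6.4) / 5 = 2.4400%
Σ(R_i − R̄_i)(R_m − R̄_m) = 59.5800  ⇒  Cov = 59.5800 / 5 = 11.9160
Σ(R_m − R̄_m)² = 123.0520  ⇒  Var(R_m) = 123.0520 / 5 = 24.6104
β = Cov / Var(R_m) = 11.9160 / 24.6104 = 0.4842
E(R) = R_f + β × MRP = 5.1% + 0.4842 × 5.7% = 7.86%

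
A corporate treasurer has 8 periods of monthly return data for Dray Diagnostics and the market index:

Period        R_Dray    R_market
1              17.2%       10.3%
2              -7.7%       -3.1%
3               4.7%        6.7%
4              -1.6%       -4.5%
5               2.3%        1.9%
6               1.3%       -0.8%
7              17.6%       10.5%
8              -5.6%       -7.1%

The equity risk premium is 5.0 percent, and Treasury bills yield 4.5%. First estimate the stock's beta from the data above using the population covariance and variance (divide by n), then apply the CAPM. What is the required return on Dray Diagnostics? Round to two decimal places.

Mean R_i = (17.2 − 7.7 + 4.7 − 1.6 + 2.3 + 1.3 + 17.6 − 5.6) / 8 = 3.5250%
Mean R_m = (10.3 − 3.1 + 6.7 − 4.5 + 1.9 − 0.8 + 10.5 − 7.1) / 8 = 1.7375%
Σ(R_i − R̄_i)(R_m − R̄_m) = 418.6125  ⇒  Cov = 418.6125 / 8 = 52.3266
Σ(R_m − R̄_m)² = 321.5988  ⇒  Var(R_m) = 321.5988 / 8 = 40.1999
β = Cov / Var(R_m) = 52.3266 / 40.1999 = 1.3017
E(R) = R_f + β × MRP = 4.5% + 1.3017 × 5.0% = 11.01%

11.01%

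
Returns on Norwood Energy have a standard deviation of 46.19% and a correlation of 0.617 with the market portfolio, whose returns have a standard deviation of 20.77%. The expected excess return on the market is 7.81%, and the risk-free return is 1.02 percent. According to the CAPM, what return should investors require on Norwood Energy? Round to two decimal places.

11.74%

β = ρ × σ_i / σ_m = 0.617 × 46.19% / 20.77% = 1.3721
E(R) = 1.02% + 1.3721 × 7.81% = 11.74%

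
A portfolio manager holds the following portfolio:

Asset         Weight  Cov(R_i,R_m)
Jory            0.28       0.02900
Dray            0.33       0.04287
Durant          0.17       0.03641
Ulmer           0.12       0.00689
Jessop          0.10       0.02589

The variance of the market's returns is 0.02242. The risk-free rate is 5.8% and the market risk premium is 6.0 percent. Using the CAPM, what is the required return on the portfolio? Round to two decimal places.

14.33%

β_Jory = 0.02900 / 0.02242 = 1.2935
β_Dray = 0.04287 / 0.02242 = 1.9121
β_Durant = 0.03641 / 0.02242 = 1.6240
β_Ulmer = 0.00689 / 0.02242 = 0.3073
β_Jessop = 0.02589 / 0.02242 = 1.1548
β_P = Σ w_i β_i = 0.28×1.2935 + 0.33×1.9121 + 0.17×1.6240 + 0.12×0.3073 + 0.10×1.1548 = 1.4216
E(R_P) = R_f + β_P × MRP = 5.8% + 1.4216 × 6.0% = 14.33%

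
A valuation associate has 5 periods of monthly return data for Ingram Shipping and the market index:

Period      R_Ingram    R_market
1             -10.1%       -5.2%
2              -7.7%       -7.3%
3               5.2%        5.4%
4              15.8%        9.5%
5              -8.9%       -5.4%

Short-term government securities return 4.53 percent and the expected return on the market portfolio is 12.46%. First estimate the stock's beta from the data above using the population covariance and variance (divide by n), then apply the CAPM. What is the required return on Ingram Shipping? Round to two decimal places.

Mean R_i = (-10.1 − 7.7 + 5.2 + 15.8 − 8.9) / 5 = -1.1400%
Mean R_m = (-5.2 − 7.3 + 5.4 + 9.5 − 5.4) / 5 = -0.6000%
Σ(R_i − R̄_i)(R_m − R̄_m) = 331.5500  ⇒  Cov = 331.5500 / 5 = 66.3100
Σ(R_m − R̄_m)² = 227.1000  ⇒  Var(R_m) = 227.1000 / 5 = 45.4200
β = Cov / Var(R_m) = 66.3100 / 45.4200 = 1.4599
MRP = 12.46% − 4.53% = 7.93%
E(R) = R_f + β × MRP = 4.53% + 1.4599 × 7.93% = 16.11%

16.11%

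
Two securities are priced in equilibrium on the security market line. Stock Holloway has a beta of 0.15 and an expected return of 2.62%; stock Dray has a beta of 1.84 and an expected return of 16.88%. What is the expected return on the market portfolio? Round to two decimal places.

Both satisfy E(R) = R_f + β·MRP, so the slope of the SML is
MRP = (16.88% − 2.62%) / (1.84 − 0.15) = 14.26% / 1.69 = 8.4379%
R_f = E(R_Holloway) − β_Holloway·MRP = 2.62% − 0.15 × 8.4379% = 1.3543%
E(R_m) = R_f + MRP = 1.3543% + 8.4379% = 9.79%

9.79%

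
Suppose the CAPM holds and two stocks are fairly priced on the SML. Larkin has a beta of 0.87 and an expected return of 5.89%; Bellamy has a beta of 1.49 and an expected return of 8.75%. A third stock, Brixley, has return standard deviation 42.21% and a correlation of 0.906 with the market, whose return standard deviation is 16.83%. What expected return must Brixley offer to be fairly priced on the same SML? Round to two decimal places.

MRP = (8.75% − 5.89%) / (1.49 − 0.87) = 4.6129%
R_f = 5.89% − 0.87 × 4.6129% = 1.8768%
β_Brixley = ρ·σ_i/σ_m = 0.906 × 42.21 / 16.83 = 2.2723
E(R_Brixley) = R_f + β × MRP = 1.8768% + 2.2723 × 4.6129% = 12.36%

12.36%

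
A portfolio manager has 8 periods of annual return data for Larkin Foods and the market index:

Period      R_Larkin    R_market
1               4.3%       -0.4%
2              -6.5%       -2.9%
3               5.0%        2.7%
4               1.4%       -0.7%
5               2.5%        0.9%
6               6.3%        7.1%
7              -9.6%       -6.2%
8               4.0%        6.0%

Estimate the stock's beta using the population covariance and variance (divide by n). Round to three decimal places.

Mean R_i = (4.3 − 6.5 + 5.0 + 1.4 + 2.5 + 6.3 − 9.6 + 4.0) / 8 = 0.9250%
Mean R_m = (-0.4 − 2.9 + 2.7 − 0.7 + 0.9 + 7.1 − 6.2 + 6.0) / 8 = 0.8125%
Σ(R_i − R̄_i)(R_m − R̄_m) = 154.1375  ⇒  Cov = 154.1375 / 8 = 19.2672
Σ(R_m − R̄_m)² = 136.7288  ⇒  Var(R_m) = 136.7288 / 8 = 17.0911
β = Cov / Var(R_m) = 19.2672 / 17.0911 = 1.1273

1.127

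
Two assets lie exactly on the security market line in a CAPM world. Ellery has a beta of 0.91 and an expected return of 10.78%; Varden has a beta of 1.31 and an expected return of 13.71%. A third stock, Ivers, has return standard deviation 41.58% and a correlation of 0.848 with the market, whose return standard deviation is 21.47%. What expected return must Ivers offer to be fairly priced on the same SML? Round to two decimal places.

MRP = (13.71% − 10.78%) / (1.31 − 0.91) = 7.3250%
R_f = 10.78% − 0.91 × 7.3250% = 4.1143%
β_Ivers = ρ·σ_i/σ_m = 0.848 × 41.58 / 21.47 = 1.6423
E(R_Ivers) = R_f + β × MRP = 4.1143% + 1.6423 × 7.3250% = 16.14%

16.14%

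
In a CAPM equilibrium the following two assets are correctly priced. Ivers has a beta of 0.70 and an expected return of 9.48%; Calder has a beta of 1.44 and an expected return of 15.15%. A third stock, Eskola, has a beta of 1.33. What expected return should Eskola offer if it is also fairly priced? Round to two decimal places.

MRP (SML slope) = (15.15% − 9.48%) / (1.44 − 0.70) = 5.67% / 0.74 = 7.6622%
R_f (intercept) = 9.48% − 0.70 × 7.6622% = 4.1165%
E(R_Eskola) = R_f + β × MRP = 4.1165% + 1.33 × 7.6622% = 14.31%

14.31%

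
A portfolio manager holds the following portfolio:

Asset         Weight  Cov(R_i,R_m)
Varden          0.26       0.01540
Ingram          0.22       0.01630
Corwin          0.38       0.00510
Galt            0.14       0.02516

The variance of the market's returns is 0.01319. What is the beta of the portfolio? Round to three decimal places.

0.989

β_Varden = 0.01540 / 0.01319 = 1.1676
β_Ingram = 0.01630 / 0.01319 = 1.2358
β_Corwin = 0.00510 / 0.01319 = 0.3867
β_Galt = 0.02516 / 0.01319 = 1.9075
β_P = Σ w_i β_i = 0.26×1.1676 + 0.22×1.2358 + 0.38×0.3867 + 0.14×1.9075 = 0.9894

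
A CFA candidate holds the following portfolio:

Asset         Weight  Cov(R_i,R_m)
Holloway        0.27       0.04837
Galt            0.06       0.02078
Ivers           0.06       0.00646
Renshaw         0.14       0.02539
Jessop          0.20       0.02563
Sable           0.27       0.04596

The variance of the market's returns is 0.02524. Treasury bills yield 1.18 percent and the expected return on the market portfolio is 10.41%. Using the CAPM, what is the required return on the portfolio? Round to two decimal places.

14.27%

β_Holloway = 0.04837 / 0.02524 = 1.9164
β_Galt = 0.02078 / 0.02524 = 0.8233
β_Ivers = 0.00646 / 0.02524 = 0.2559
β_Renshaw = 0.02539 / 0.02524 = 1.0059
β_Jessop = 0.02563 / 0.02524 = 1.0155
β_Sable = 0.04596 / 0.02524 = 1.8209
β_P = Σ w_i β_i = 0.27×1.9164 + 0.06×0.8233 + 0.06×0.2559 + 0.14×1.0059 + 0.20×1.0155 + 0.27×1.8209 = 1.4177
MRP = 10.41% − 1.18% = 9.23%
E(R_P) = R_f + β_P × MRP = 1.18% + 1.4177 × 9.23% = 14.27%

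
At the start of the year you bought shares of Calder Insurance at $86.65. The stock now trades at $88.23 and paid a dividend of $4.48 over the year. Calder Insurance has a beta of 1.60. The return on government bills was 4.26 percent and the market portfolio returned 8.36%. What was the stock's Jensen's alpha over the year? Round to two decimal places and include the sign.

Realised HPR = (P1 + D1 − P0) / P0 = (88.23 + 4.48 − 86.65) / 86.65 = 6.06 / 86.65 = 6.9937%
MRP = 8.36% − 4.26% = 4.10%
CAPM required = R_f + β·MRP = 4.26% + 1.60 × 4.10% = 10.8200%
α = realised − required = 6.9937% − 10.8200% = -3.83%

-3.83%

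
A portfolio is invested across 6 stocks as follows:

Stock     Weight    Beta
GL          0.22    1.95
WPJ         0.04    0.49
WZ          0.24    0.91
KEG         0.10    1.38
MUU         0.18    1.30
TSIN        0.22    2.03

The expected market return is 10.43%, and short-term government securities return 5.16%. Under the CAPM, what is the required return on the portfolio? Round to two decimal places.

β_P = Σ w_i β_i = 0.22×1.95 + 0.04×0.49 + 0.24×0.91 + 0.10×1.38 + 0.18×1.30 + 0.22×2.03 = 1.4856
MRP = 10.43% − 5.16% = 5.27%
E(R_P) = R_f + β_P × MRP = 5.16% + 1.4856 × 5.27% = 12.99%

12.99%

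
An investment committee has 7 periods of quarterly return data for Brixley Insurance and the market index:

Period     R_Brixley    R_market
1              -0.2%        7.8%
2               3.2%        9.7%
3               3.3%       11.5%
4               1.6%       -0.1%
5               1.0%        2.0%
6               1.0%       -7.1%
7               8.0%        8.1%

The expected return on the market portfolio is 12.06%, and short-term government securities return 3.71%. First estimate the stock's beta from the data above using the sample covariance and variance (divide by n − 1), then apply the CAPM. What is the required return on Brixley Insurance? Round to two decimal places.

Mean R_i = (-0.2 + 3.2 + 3.3 + 1.6 + 1.0 + 1.0 + 8.0) / 7 = 2.5571%
Mean R_m = (7.8 + 9.7 + 11.5 − 0.1 + 2.0 − 7.1 + 8.1) / 7 = 4.5571%
Σ(R_i − R̄_i)(R_m − R̄_m) = 45.3971  ⇒  Cov = 45.3971 / 6 = 7.5662
Σ(R_m − R̄_m)² = 261.8371  ⇒  Var(R_m) = 261.8371 / 6 = 43.6395
β = Cov / Var(R_m) = 7.5662 / 43.6395 = 0.1734
MRP = 12.06% − 3.71% = 8.35%
E(R) = R_f + β × MRP = 3.71% + 0.1734 × 8.35% = 5.16%

5.16%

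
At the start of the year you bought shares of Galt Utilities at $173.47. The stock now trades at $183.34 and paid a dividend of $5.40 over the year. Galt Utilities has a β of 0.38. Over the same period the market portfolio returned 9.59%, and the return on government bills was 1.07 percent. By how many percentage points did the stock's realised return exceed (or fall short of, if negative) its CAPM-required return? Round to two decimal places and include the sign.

+4.50%

Realised HPR = (P1 + D1 − P0) / P0 = (183.34 + 5.40 − 173.47) / 173.47 = 15.27 / 173.47 = 8.8027%
MRP = 9.59% − 1.07% = 8.52%
CAPM required = R_f + β·MRP = 1.07% + 0.38 × 8.52% = 4.3076%
α = realised − required = 8.8027% − 4.3076% = +4.50%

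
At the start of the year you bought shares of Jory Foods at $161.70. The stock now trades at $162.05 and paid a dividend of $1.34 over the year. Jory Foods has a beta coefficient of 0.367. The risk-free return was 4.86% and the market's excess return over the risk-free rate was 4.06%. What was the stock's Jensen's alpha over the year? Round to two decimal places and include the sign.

-5.30%

Realised HPR = (P1 + D1 − P0) / P0 = (162.05 + 1.34 − 161.70) / 161.70 = 1.69 / 161.70 = 1.0451%
CAPM required = R_f + β·MRP = 4.86% + 0.367 × 4.06% = 6.35002%
α = realised − required = 1.0451% − 6.35002% = -5.30%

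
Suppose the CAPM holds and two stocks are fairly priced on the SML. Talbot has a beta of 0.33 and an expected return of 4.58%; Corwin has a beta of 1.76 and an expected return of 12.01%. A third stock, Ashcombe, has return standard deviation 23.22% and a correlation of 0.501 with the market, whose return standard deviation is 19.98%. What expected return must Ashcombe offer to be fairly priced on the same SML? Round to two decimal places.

5.89%

MRP = (12.01% − 4.58%) / (1.76 − 0.33) = 5.1958%
R_f = 4.58% − 0.33 × 5.1958% = 2.8654%
β_Ashcombe = ρ·σ_i/σ_m = 0.501 × 23.22 / 19.98 = 0.5822
E(R_Ashcombe) = R_f + β × MRP = 2.8654% + 0.5822 × 5.1958% = 5.89%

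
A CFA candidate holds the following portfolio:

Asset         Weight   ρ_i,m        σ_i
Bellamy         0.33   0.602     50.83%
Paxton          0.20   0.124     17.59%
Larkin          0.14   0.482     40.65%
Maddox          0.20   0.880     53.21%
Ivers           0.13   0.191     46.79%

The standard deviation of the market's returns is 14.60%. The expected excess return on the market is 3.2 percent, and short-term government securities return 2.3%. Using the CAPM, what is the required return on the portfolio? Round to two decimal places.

7.52%

β_Bellamy = 0.602 × 50.83% / 14.60% = 2.0959
β_Paxton = 0.124 × 17.59% / 14.60% = 0.1494
β_Larkin = 0.482 × 40.65% / 14.60% = 1.3420
β_Maddox = 0.880 × 53.21% / 14.60% = 3.2072
β_Ivers = 0.191 × 46.79% / 14.60% = 0.6121
β_P = Σ w_i β_i = 0.33×2.0959 + 0.20×0.1494 + 0.14×1.3420 + 0.20×3.2072 + 0.13×0.6121 = 1.6304
E(R_P) = R_f + β_P × MRP = 2.3% + 1.6304 × 3.2% = 7.52%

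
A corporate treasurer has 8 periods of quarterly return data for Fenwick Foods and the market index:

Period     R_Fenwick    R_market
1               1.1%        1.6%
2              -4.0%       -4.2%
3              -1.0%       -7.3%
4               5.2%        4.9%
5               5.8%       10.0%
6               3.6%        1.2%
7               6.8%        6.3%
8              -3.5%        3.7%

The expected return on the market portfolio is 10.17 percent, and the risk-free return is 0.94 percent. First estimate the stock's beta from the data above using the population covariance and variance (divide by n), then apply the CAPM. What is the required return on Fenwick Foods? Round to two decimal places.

Mean R_i = (1.1 − 4.0 − 1.0 + 5.2 + 5.8 + 3.6 + 6.8 − 3.5) / 8 = 1.7500%
Mean R_m = (1.6 − 4.2 − 7.3 + 4.9 + 10.0 + 1.2 + 6.3 + 3.7) / 8 = 2.0250%
Σ(R_i − R̄_i)(R_m − R̄_m) = 115.2000  ⇒  Cov = 115.2000 / 8 = 14.4000
Σ(R_m − R̄_m)² = 219.5150  ⇒  Var(R_m) = 219.5150 / 8 = 27.4394
β = Cov / Var(R_m) = 14.4000 / 27.4394 = 0.5248
MRP = 10.17% − 0.94% = 9.23%
E(R) = R_f + β × MRP = 0.94% + 0.5248 × 9.23% = 5.78%

5.78%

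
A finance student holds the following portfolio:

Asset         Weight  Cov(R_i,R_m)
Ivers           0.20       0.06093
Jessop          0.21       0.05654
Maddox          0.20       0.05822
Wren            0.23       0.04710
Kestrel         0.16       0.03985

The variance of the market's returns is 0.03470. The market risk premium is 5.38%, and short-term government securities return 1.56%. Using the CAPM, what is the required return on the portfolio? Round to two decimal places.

β_Ivers = 0.06093 / 0.03470 = 1.7559
β_Jessop = 0.05654 / 0.03470 = 1.6294
β_Maddox = 0.05822 / 0.03470 = 1.6778
β_Wren = 0.04710 / 0.03470 = 1.3573
β_Kestrel = 0.03985 / 0.03470 = 1.1484
β_P = Σ w_i β_i = 0.20×1.7559 + 0.21×1.6294 + 0.20×1.6778 + 0.23×1.3573 + 0.16×1.1484 = 1.5248
E(R_P) = R_f + β_P × MRP = 1.56% + 1.5248 × 5.38% = 9.76%

9.76%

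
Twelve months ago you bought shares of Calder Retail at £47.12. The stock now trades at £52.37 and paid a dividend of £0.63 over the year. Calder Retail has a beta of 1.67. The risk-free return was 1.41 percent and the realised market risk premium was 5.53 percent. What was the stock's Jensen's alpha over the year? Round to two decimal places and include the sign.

+1.83%

Realised HPR = (P1 + D1 − P0) / P0 = (52.37 + 0.63 − 47.12) / 47.12 = 5.88 / 47.12 = 12.4788%
CAPM required = R_f + β·MRP = 1.41% + 1.67 × 5.53% = 10.6451%
α = realised − required = 12.4788% − 10.6451% = +1.83%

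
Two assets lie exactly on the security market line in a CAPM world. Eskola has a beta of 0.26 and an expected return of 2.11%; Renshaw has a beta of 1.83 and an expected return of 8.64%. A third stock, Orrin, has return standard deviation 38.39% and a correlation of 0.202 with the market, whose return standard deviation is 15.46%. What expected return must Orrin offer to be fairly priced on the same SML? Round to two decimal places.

MRP = (8.64% − 2.11%) / (1.83 − 0.26) = 4.1592%
R_f = 2.11% − 0.26 × 4.1592% = 1.0286%
β_Orrin = ρ·σ_i/σ_m = 0.202 × 38.39 / 15.46 = 0.5016
E(R_Orrin) = R_f + β × MRP = 1.0286% + 0.5016 × 4.1592% = 3.11%

3.11%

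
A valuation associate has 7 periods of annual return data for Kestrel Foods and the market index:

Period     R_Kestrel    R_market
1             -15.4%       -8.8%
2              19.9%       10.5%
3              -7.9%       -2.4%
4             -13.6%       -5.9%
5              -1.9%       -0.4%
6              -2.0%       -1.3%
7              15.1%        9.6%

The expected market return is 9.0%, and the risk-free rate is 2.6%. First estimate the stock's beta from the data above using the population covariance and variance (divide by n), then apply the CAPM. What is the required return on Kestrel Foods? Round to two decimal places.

14.39%

Mean R_i = (-15.4 + 19.9 − 7.9 − 13.6 − 1.9 − 2.0 + 15.1) / 7 = -0.8286%
Mean R_m = (-8.8 + 10.5 − 2.4 − 5.9 − 0.4 − 1.3 + 9.6) / 7 = 0.1857%
Σ(R_i − R̄_i)(R_m − R̄_m) = 593.0671  ⇒  Cov = 593.0671 / 7 = 84.7239
Σ(R_m − R̄_m)² = 322.0286  ⇒  Var(R_m) = 322.0286 / 7 = 46.0041
β = Cov / Var(R_m) = 84.7239 / 46.0041 = 1.8417
MRP = 9.0% − 2.6% = 6.40%
E(R) = R_f + β × MRP = 2.6% + 1.8417 × 6.4% = 14.39%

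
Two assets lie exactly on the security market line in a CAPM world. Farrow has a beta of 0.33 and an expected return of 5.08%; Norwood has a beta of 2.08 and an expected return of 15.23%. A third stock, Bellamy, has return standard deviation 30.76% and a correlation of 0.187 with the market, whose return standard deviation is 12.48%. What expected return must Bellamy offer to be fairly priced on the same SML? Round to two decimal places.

MRP = (15.23% − 5.08%) / (2.08 − 0.33) = 5.8000%
R_f = 5.08% − 0.33 × 5.8000% = 3.1660%
β_Bellamy = ρ·σ_i/σ_m = 0.187 × 30.76 / 12.48 = 0.4609
E(R_Bellamy) = R_f + β × MRP = 3.1660% + 0.4609 × 5.8000% = 5.84%

5.84%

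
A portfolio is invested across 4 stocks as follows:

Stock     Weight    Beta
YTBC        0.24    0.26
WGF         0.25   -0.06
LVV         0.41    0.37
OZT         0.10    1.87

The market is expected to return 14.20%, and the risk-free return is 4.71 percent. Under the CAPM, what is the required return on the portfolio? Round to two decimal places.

8.37%

β_P = Σ w_i β_i = 0.24×0.26 + 0.25×-0.06 + 0.41×0.37 + 0.10×1.87 = 0.3861
MRP = 14.20% − 4.71% = 9.49%
E(R_P) = R_f + β_P × MRP = 4.71% + 0.3861 × 9.49% = 8.37%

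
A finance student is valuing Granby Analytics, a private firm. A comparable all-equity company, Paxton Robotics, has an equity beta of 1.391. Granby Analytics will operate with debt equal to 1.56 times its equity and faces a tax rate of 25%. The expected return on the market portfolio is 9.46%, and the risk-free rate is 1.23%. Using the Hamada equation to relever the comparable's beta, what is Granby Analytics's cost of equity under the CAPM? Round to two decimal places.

26.07%

β_L = β_U × [1 + (1 − t)(D/E)] = 1.391 × [1 + (1 − 0.25) × 1.56]
    = 1.391 × [1 + 0.75 × 1.56] = 1.391 × 2.1700 = 3.0185
MRP = 9.46% − 1.23% = 8.23%
E(R) = R_f + β_L × MRP = 1.23% + 3.0185 × 8.23% = 26.07%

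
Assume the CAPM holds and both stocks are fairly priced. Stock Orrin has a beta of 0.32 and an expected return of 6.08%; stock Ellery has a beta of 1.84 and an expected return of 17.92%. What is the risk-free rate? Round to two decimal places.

3.59%

Both satisfy E(R) = R_f + β·MRP, so the slope of the SML is
MRP = (17.92% − 6.08%) / (1.84 − 0.32) = 11.84% / 1.52 = 7.7895%
R_f = E(R_Orrin) − β_Orrin·MRP = 6.08% − 0.32 × 7.7895% = 3.5874%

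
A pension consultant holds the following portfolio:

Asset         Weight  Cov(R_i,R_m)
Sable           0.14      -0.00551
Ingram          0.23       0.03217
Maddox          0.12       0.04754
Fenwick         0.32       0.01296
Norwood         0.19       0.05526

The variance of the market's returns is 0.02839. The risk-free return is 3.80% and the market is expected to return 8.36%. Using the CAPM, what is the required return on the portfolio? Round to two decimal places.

8.13%

β_Sable = -0.00551 / 0.02839 = -0.1941
β_Ingram = 0.03217 / 0.02839 = 1.1331
β_Maddox = 0.04754 / 0.02839 = 1.6745
β_Fenwick = 0.01296 / 0.02839 = 0.4565
β_Norwood = 0.05526 / 0.02839 = 1.9465
β_P = Σ w_i β_i = 0.14×-0.1941 + 0.23×1.1331 + 0.12×1.6745 + 0.32×0.4565 + 0.19×1.9465 = 0.9503
MRP = 8.36% − 3.80% = 4.56%
E(R_P) = R_f + β_P × MRP = 3.80% + 0.9503 × 4.56% = 8.13%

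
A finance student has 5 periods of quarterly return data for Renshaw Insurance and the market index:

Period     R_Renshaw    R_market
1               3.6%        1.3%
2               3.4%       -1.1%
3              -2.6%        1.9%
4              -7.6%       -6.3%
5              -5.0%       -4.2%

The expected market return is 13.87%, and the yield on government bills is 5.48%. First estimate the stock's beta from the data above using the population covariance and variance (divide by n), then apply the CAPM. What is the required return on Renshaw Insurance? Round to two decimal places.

14.10%

Mean R_i = (3.6 + 3.4 − 2.6 − 7.6 − 5.0) / 5 = -1.6400%
Mean R_m = (1.3 − 1.1 + 1.9 − 6.3 − 4.2) / 5 = -1.6800%
Σ(R_i − R̄_i)(R_m − R̄_m) = 51.1040  ⇒  Cov = 51.1040 / 5 = 10.2208
Σ(R_m − R̄_m)² = 49.7280  ⇒  Var(R_m) = 49.7280 / 5 = 9.9456
β = Cov / Var(R_m) = 10.2208 / 9.9456 = 1.0277
MRP = 13.87% − 5.48% = 8.39%
E(R) = R_f + β × MRP = 5.48% + 1.0277 × 8.39% = 14.10%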